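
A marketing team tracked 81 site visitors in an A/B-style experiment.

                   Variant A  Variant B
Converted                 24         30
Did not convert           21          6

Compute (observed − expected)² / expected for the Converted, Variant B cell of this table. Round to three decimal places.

1.500

Row total (Converted) = 54; column total (Variant B) = 36; N = 81.
Expected count E = 54 × 36 / 81 = 24.0000.
Contribution = (O − E)²/E = (30 − 24.0000)² / 24.0000 = 1.500.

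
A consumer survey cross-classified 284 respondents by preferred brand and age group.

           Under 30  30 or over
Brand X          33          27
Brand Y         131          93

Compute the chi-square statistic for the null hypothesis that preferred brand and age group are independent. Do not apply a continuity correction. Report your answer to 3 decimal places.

0.235

Row totals: 60, 224. Column totals: 164, 120. Grand total N = 284.
Expected counts (row total × column total / N):
  Brand X, Under 30: 60×164/284 = 34.6479
  Brand X, 30 or over: 60×120/284 = 25.3521
  Brand Y, Under 30: 224×164/284 = 129.3521
  Brand Y, 30 or over: 224×120/284 = 94.6479
Contributions (O − E)²/E:
  (33 − 34.6479)²/34.6479 = 0.0784
  (27 − 25.3521)²/25.3521 = 0.1071
  (131 − 129.3521)²/129.3521 = 0.0210
  (93 − 94.6479)²/94.6479 = 0.0287
χ² = 0.0784 + 0.1071 + 0.0210 + 0.0287 = 0.235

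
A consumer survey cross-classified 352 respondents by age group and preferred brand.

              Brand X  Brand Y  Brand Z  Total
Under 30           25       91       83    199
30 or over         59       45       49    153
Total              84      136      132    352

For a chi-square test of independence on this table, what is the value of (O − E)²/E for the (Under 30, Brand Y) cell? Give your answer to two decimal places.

2.59

Row total (Under 30) = 199; column total (Brand Y) = 136; N = 352.
Expected count E = 199 × 136 / 352 = 76.8864.
Contribution = (O − E)²/E = (91 − 76.8864)² / 76.8864 = 2.59.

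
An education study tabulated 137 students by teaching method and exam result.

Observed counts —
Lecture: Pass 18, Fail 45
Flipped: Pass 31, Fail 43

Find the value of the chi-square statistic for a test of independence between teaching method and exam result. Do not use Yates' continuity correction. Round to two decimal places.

Row totals: 63, 74. Column totals: 49, 88. Grand total N = 137.
Expected counts (row total × column total / N):
  Lecture, Pass: 63×49/137 = 22.533
  Lecture, Fail: 63×88/137 = 40.467
  Flipped, Pass: 74×49/137 = 26.467
  Flipped, Fail: 74×88/137 = 47.533
Contributions (O − E)²/E:
  (18 − 22.533)²/22.533 = 0.9119
  (45 − 40.467)²/40.467 = 0.5078
  (31 − 26.467)²/26.467 = 0.7764
  (43 − 47.533)²/47.533 = 0.4323
χ² = 0.9119 + 0.5078 + 0.7764 + 0.4323 = 2.63

2.63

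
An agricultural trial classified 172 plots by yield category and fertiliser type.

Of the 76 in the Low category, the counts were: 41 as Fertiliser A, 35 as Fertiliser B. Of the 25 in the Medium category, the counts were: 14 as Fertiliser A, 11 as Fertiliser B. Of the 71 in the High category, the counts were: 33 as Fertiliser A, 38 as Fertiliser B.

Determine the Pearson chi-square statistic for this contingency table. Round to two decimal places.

1.09

Row totals: 76, 25, 71. Column totals: 88, 84. Grand total N = 172.
Expected counts (row total × column total / N):
  Low, Fertiliser A: 76×88/172 = 38.884
  Low, Fertiliser B: 76×84/172 = 37.116
  Medium, Fertiliser A: 25×88/172 = 12.791
  Medium, Fertiliser B: 25×84/172 = 12.209
  High, Fertiliser A: 71×88/172 = 36.326
  High, Fertiliser B: 71×84/172 = 34.674
Contributions (O − E)²/E:
  (41 − 38.884)²/38.884 = 0.1151
  (35 − 37.116)²/37.116 = 0.1206
  (14 − 12.791)²/12.791 = 0.1143
  (11 − 12.209)²/12.209 = 0.1197
  (33 − 36.326)²/36.326 = 0.3045
  (38 − 34.674)²/34.674 = 0.3190
χ² = 0.1151 + 0.1206 + 0.1143 + 0.1197 + 0.3045 + 0.3190 = 1.09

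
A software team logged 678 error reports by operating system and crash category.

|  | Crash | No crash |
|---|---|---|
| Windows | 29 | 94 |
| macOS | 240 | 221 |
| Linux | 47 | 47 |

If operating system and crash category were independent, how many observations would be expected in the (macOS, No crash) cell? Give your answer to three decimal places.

246.139

Row total (macOS) = 461; column total (No crash) = 362; grand total N = 678.
Expected count = (row total × column total) / N = 461 × 362 / 678 = 246.139.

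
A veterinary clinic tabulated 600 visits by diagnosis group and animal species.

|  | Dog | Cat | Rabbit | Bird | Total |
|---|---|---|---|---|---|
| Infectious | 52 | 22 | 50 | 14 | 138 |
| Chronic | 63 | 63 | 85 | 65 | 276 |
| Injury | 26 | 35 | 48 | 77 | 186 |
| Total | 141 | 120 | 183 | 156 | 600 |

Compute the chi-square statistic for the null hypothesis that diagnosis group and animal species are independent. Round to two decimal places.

55.19

Grand total N = 600.
Expected counts (row total × column total / N):
  Infectious, Dog: 138×141/600 = 32.430
  Infectious, Cat: 138×120/600 = 27.600
  Infectious, Rabbit: 138×183/600 = 42.090
  Infectious, Bird: 138×156/600 = 35.880
  Chronic, Dog: 276×141/600 = 64.860
  Chronic, Cat: 276×120/600 = 55.200
  Chronic, Rabbit: 276×183/600 = 84.180
  Chronic, Bird: 276×156/600 = 71.760
  Injury, Dog: 186×141/600 = 43.710
  Injury, Cat: 186×120/600 = 37.200
  Injury, Rabbit: 186×183/600 = 56.730
  Injury, Bird: 186×156/600 = 48.360
Contributions (O − E)²/E:
  (52 − 32.430)²/32.430 = 11.8096
  (22 − 27.600)²/27.600 = 1.1362
  (50 − 42.090)²/42.090 = 1.4865
  (14 − 35.880)²/35.880 = 13.3427
  (63 − 64.860)²/64.860 = 0.0533
  (63 − 55.200)²/55.200 = 1.1022
  (85 − 84.180)²/84.180 = 0.0080
  (65 − 71.760)²/71.760 = 0.6368
  (26 − 43.710)²/43.710 = 7.1756
  (35 − 37.200)²/37.200 = 0.1301
  (48 − 56.730)²/56.730 = 1.3434
  (77 − 48.360)²/48.360 = 16.9613
χ² = 11.8096 + 1.1362 + 1.4865 + 13.3427 + 0.0533 + 1.1022 + 0.0080 + 0.6368 + 7.1756 + 0.1301 + 1.3434 + 16.9613 = 55.19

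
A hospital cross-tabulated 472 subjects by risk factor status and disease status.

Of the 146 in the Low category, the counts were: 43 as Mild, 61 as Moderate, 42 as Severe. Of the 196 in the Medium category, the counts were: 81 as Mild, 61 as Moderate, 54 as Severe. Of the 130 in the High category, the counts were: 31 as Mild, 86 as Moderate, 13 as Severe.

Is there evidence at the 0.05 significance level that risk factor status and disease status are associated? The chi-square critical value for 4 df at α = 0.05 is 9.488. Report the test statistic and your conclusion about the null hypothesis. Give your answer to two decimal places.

Row totals: 146, 196, 130. Column totals: 155, 208, 109. Grand total N = 472.
Expected counts (row total × column total / N):
  Low, Mild: 146×155/472 = 47.945
  Low, Moderate: 146×208/472 = 64.339
  Low, Severe: 146×109/472 = 33.716
  Medium, Mild: 196×155/472 = 64.364
  Medium, Moderate: 196×208/472 = 86.373
  Medium, Severe: 196×109/472 = 45.263
  High, Mild: 130×155/472 = 42.691
  High, Moderate: 130×208/472 = 57.288
  High, Severe: 130×109/472 = 30.021
Contributions (O − E)²/E:
  (43 − 47.945)²/47.945 = 0.5100
  (61 − 64.339)²/64.339 = 0.1733
  (42 − 33.716)²/33.716 = 2.0354
  (81 − 64.364)²/64.364 = 4.2999
  (61 − 86.373)²/86.373 = 7.4536
  (54 − 45.263)²/45.263 = 1.6865
  (31 − 42.691)²/42.691 = 3.2016
  (86 − 57.288)²/57.288 = 14.3901
  (13 − 30.021)²/30.021 = 9.6504
χ² = 0.5100 + 0.1733 + 2.0354 + 4.2999 + 7.4536 + 1.6865 + 3.2016 + 14.3901 + 9.6504 = 43.40
df = (3−1)(3−1) = 4. Since 43.40 > 9.488, reject the null hypothesis of independence at α = 0.05.

43.40; reject H₀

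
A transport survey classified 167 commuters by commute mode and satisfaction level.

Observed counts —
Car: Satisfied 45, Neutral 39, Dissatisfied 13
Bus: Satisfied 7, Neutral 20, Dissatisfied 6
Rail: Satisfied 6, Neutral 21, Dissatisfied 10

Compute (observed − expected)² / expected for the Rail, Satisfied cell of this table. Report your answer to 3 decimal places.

Row total (Rail) = 37; column total (Satisfied) = 58; N = 167.
Expected count E = 37 × 58 / 167 = 12.8503.
Contribution = (O − E)²/E = (6 − 12.8503)² / 12.8503 = 3.652.

3.652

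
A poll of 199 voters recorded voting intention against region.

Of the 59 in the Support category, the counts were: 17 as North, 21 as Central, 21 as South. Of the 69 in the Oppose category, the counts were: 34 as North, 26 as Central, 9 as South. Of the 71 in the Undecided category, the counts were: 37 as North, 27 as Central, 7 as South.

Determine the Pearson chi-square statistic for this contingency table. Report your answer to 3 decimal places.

Row totals: 59, 69, 71. Column totals: 88, 74, 37. Grand total N = 199.
Expected counts (row total × column total / N):
  Support, North: 59×88/199 = 26.0905
  Support, Central: 59×74/199 = 21.9397
  Support, South: 59×37/199 = 10.9698
  Oppose, North: 69×88/199 = 30.5126
  Oppose, Central: 69×74/199 = 25.6583
  Oppose, South: 69×37/199 = 12.8291
  Undecided, North: 71×88/199 = 31.3970
  Undecided, Central: 71×74/199 = 26.4020
  Undecided, South: 71×37/199 = 13.2010
Contributions (O − E)²/E:
  (17 − 26.0905)²/26.0905 = 3.1673
  (21 − 21.9397)²/21.9397 = 0.0402
  (21 − 10.9698)²/10.9698 = 9.1711
  (34 − 30.5126)²/30.5126 = 0.3986
  (26 − 25.6583)²/25.6583 = 0.0046
  (9 − 12.8291)²/12.8291 = 1.1429
  (37 − 31.3970)²/31.3970 = 0.9999
  (27 − 26.4020)²/26.4020 = 0.0135
  (7 − 13.2010)²/13.2010 = 2.9128
χ² = 3.1673 + 0.0402 + 9.1711 + 0.3986 + 0.0046 + 1.1429 + 0.9999 + 0.0135 + 2.9128 = 17.851

17.851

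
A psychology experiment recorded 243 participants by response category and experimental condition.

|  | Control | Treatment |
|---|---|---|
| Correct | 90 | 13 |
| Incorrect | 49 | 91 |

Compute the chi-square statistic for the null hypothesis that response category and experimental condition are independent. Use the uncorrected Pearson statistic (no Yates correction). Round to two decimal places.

Row totals: 103, 140. Column totals: 139, 104. Grand total N = 243.
Expected counts (row total × column total / N):
  Correct, Control: 103×139/243 = 58.918
  Correct, Treatment: 103×104/243 = 44.082
  Incorrect, Control: 140×139/243 = 80.082
  Incorrect, Treatment: 140×104/243 = 59.918
Contributions (O − E)²/E:
  (90 − 58.918)²/58.918 = 16.3972
  (13 − 44.082)²/44.082 = 21.9158
  (49 − 80.082)²/80.082 = 12.0638
  (91 − 59.918)²/59.918 = 16.1235
χ² = 16.3972 + 21.9158 + 12.0638 + 16.1235 = 66.50

66.50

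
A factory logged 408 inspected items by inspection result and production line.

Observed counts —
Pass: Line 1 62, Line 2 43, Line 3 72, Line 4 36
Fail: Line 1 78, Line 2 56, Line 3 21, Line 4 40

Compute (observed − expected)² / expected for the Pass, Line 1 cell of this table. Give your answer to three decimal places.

1.682

Row total (Pass) = 213; column total (Line 1) = 140; N = 408.
Expected count E = 213 × 140 / 408 = 73.0882.
Contribution = (O − E)²/E = (62 − 73.0882)² / 73.0882 = 1.682.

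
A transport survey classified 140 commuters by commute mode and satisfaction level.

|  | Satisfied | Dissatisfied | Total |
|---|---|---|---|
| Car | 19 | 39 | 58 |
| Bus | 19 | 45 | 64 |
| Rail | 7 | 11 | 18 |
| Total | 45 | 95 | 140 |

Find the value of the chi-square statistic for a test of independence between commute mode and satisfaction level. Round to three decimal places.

Grand total N = 140.
Expected counts (row total × column total / N):
  Car, Satisfied: 58×45/140 = 18.6429
  Car, Dissatisfied: 58×95/140 = 39.3571
  Bus, Satisfied: 64×45/140 = 20.5714
  Bus, Dissatisfied: 64×95/140 = 43.4286
  Rail, Satisfied: 18×45/140 = 5.7857
  Rail, Dissatisfied: 18×95/140 = 12.2143
Contributions (O − E)²/E:
  (19 − 18.6429)²/18.6429 = 0.0068
  (39 − 39.3571)²/39.3571 = 0.0032
  (19 − 20.5714)²/20.5714 = 0.1200
  (45 − 43.4286)²/43.4286 = 0.0569
  (7 − 5.7857)²/5.7857 = 0.2549
  (11 − 12.2143)²/12.2143 = 0.1207
χ² = 0.0068 + 0.0032 + 0.1200 + 0.0569 + 0.2549 + 0.1207 = 0.563

0.563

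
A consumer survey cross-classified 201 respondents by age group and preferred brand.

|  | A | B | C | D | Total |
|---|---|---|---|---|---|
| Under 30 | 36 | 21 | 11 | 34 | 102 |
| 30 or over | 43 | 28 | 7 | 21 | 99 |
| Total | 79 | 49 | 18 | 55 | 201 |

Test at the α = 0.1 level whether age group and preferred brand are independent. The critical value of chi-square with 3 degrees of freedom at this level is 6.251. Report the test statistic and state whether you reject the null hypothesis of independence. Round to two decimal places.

Grand total N = 201.
Expected counts (row total × column total / N):
  Under 30, A: 102×79/201 = 40.090
  Under 30, B: 102×49/201 = 24.866
  Under 30, C: 102×18/201 = 9.134
  Under 30, D: 102×55/201 = 27.910
  30 or over, A: 99×79/201 = 38.910
  30 or over, B: 99×49/201 = 24.134
  30 or over, C: 99×18/201 = 8.866
  30 or over, D: 99×55/201 = 27.090
Contributions (O − E)²/E:
  (36 − 40.090)²/40.090 = 0.4173
  (21 − 24.866)²/24.866 = 0.6011
  (11 − 9.134)²/9.134 = 0.3812
  (34 − 27.910)²/27.910 = 1.3288
  (43 − 38.910)²/38.910 = 0.4299
  (28 − 24.134)²/24.134 = 0.6193
  (7 − 8.866)²/8.866 = 0.3927
  (21 − 27.090)²/27.090 = 1.3691
χ² = 0.4173 + 0.6011 + 0.3812 + 1.3288 + 0.4299 + 0.6193 + 0.3927 + 1.3691 = 5.54
df = (2−1)(4−1) = 3. Since 5.54 < 6.251, fail to reject the null hypothesis of independence at α = 0.1.

5.54; fail to reject H₀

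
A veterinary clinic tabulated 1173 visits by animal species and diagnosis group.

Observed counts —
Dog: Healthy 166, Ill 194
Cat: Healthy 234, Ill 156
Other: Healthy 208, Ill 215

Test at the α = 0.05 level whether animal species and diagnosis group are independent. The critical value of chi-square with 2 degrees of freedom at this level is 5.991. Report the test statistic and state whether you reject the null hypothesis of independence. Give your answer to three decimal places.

16.339; reject H₀

Row totals: 360, 390, 423. Column totals: 608, 565. Grand total N = 1173.
Expected counts (row total × column total / N):
  Dog, Healthy: 360×608/1173 = 186.5985
  Dog, Ill: 360×565/1173 = 173.4015
  Cat, Healthy: 390×608/1173 = 202.1483
  Cat, Ill: 390×565/1173 = 187.8517
  Other, Healthy: 423×608/1173 = 219.2532
  Other, Ill: 423×565/1173 = 203.7468
Contributions (O − E)²/E:
  (166 − 186.5985)²/186.5985 = 2.2739
  (194 − 173.4015)²/173.4015 = 2.4469
  (234 − 202.1483)²/202.1483 = 5.0187
  (156 − 187.8517)²/187.8517 = 5.4007
  (208 − 219.2532)²/219.2532 = 0.5776
  (215 − 203.7468)²/203.7468 = 0.6215
χ² = 2.2739 + 2.4469 + 5.0187 + 5.4007 + 0.5776 + 0.6215 = 16.339
df = (3−1)(2−1) = 2. Since 16.339 > 5.991, reject the null hypothesis of independence at α = 0.05.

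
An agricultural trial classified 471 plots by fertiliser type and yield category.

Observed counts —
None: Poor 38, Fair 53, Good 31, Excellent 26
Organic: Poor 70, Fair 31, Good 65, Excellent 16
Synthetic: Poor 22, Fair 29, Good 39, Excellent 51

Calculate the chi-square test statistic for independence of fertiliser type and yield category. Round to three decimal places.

Row totals: 148, 182, 141. Column totals: 130, 113, 135, 93. Grand total N = 471.
Expected counts (row total × column total / N):
  None, Poor: 148×130/471 = 40.8493
  None, Fair: 148×113/471 = 35.5074
  None, Good: 148×135/471 = 42.4204
  None, Excellent: 148×93/471 = 29.2229
  Organic, Poor: 182×130/471 = 50.2335
  Organic, Fair: 182×113/471 = 43.6645
  Organic, Good: 182×135/471 = 52.1656
  Organic, Excellent: 182×93/471 = 35.9363
  Synthetic, Poor: 141×130/471 = 38.9172
  Synthetic, Fair: 141×113/471 = 33.8280
  Synthetic, Good: 141×135/471 = 40.4140
  Synthetic, Excellent: 141×93/471 = 27.8408
Contributions (O − E)²/E:
  (38 − 40.8493)²/40.8493 = 0.1987
  (53 − 35.5074)²/35.5074 = 8.6177
  (31 − 42.4204)²/42.4204 = 3.0746
  (26 − 29.2229)²/29.2229 = 0.3554
  (70 − 50.2335)²/50.2335 = 7.7780
  (31 − 43.6645)²/43.6645 = 3.6732
  (65 − 52.1656)²/52.1656 = 3.1577
  (16 − 35.9363)²/35.9363 = 11.0600
  (22 − 38.9172)²/38.9172 = 7.3539
  (29 − 33.8280)²/33.8280 = 0.6891
  (39 − 40.4140)²/40.4140 = 0.0495
  (51 − 27.8408)²/27.8408 = 19.2648
χ² = 0.1987 + 8.6177 + 3.0746 + 0.3554 + 7.7780 + 3.6732 + 3.1577 + 11.0600 + 7.3539 + 0.6891 + 0.0495 + 19.2648 = 65.273

65.273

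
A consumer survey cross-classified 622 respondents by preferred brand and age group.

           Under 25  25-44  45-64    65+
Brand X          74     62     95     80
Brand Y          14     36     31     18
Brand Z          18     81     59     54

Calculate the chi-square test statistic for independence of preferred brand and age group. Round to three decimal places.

Row totals: 311, 99, 212. Column totals: 106, 179, 185, 152. Grand total N = 622.
Expected counts (row total × column total / N):
  Brand X, Under 25: 311×106/622 = 53.0000
  Brand X, 25-44: 311×179/622 = 89.5000
  Brand X, 45-64: 311×185/622 = 92.5000
  Brand X, 65+: 311×152/622 = 76.0000
  Brand Y, Under 25: 99×106/622 = 16.8714
  Brand Y, 25-44: 99×179/622 = 28.4904
  Brand Y, 45-64: 99×185/622 = 29.4453
  Brand Y, 65+: 99×152/622 = 24.1929
  Brand Z, Under 25: 212×106/622 = 36.1286
  Brand Z, 25-44: 212×179/622 = 61.0096
  Brand Z, 45-64: 212×185/622 = 63.0547
  Brand Z, 65+: 212×152/622 = 51.8071
Contributions (O − E)²/E:
  (74 − 53.0000)²/53.0000 = 8.3208
  (62 − 89.5000)²/89.5000 = 8.4497
  (95 − 92.5000)²/92.5000 = 0.0676
  (80 − 76.0000)²/76.0000 = 0.2105
  (14 − 16.8714)²/16.8714 = 0.4887
  (36 − 28.4904)²/28.4904 = 1.9794
  (31 − 29.4453)²/29.4453 = 0.0821
  (18 − 24.1929)²/24.1929 = 1.5853
  (18 − 36.1286)²/36.1286 = 9.0966
  (81 − 61.0096)²/61.0096 = 6.5501
  (59 − 63.0547)²/63.0547 = 0.2607
  (54 − 51.8071)²/51.8071 = 0.0928
χ² = 8.3208 + 8.4497 + 0.0676 + 0.2105 + 0.4887 + 1.9794 + 0.0821 + 1.5853 + 9.0966 + 6.5501 + 0.2607 + 0.0928 = 37.184

37.184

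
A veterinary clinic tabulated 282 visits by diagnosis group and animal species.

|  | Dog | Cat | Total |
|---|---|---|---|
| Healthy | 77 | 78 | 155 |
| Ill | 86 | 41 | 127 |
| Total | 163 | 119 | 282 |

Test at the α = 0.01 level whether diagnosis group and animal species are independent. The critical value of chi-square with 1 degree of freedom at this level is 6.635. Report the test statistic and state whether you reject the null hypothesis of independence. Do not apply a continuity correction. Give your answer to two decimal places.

Grand total N = 282.
Expected counts (row total × column total / N):
  Healthy, Dog: 155×163/282 = 89.592
  Healthy, Cat: 155×119/282 = 65.408
  Ill, Dog: 127×163/282 = 73.408
  Ill, Cat: 127×119/282 = 53.592
Contributions (O − E)²/E:
  (77 − 89.592)²/89.592 = 1.7698
  (78 − 65.408)²/65.408 = 2.4241
  (86 − 73.408)²/73.408 = 2.1600
  (41 − 53.592)²/53.592 = 2.9586
χ² = 1.7698 + 2.4241 + 2.1600 + 2.9586 = 9.31
df = (2−1)(2−1) = 1. Since 9.31 > 6.635, reject the null hypothesis of independence at α = 0.01.

9.31; reject H₀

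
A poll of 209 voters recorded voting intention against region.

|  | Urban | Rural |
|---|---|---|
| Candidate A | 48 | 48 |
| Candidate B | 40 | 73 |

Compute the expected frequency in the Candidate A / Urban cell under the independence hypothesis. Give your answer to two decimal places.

40.42

Row total (Candidate A) = 96; column total (Urban) = 88; grand total N = 209.
Expected count = (row total × column total) / N = 96 × 88 / 209 = 40.42.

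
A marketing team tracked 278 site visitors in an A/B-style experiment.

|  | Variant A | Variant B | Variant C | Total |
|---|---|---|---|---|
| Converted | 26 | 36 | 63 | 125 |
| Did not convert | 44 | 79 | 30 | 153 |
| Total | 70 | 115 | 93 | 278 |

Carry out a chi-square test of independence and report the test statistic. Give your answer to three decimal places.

Grand total N = 278.
Expected counts (row total × column total / N):
  Converted, Variant A: 125×70/278 = 31.4748
  Converted, Variant B: 125×115/278 = 51.7086
  Converted, Variant C: 125×93/278 = 41.8165
  Did not convert, Variant A: 153×70/278 = 38.5252
  Did not convert, Variant B: 153×115/278 = 63.2914
  Did not convert, Variant C: 153×93/278 = 51.1835
Contributions (O − E)²/E:
  (26 − 31.4748)²/31.4748 = 0.9523
  (36 − 51.7086)²/51.7086 = 4.7721
  (63 − 41.8165)²/41.8165 = 10.7312
  (44 − 38.5252)²/38.5252 = 0.7780
  (79 − 63.2914)²/63.2914 = 3.8988
  (30 − 51.1835)²/51.1835 = 8.7673
χ² = 0.9523 + 4.7721 + 10.7312 + 0.7780 + 3.8988 + 8.7673 = 29.900

29.900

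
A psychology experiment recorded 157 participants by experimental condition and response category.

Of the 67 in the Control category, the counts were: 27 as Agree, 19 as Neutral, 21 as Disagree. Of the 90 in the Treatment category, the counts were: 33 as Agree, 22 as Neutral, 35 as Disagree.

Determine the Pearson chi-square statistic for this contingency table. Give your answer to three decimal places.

0.971

Row totals: 67, 90. Column totals: 60, 41, 56. Grand total N = 157.
Expected counts (row total × column total / N):
  Control, Agree: 67×60/157 = 25.6051
  Control, Neutral: 67×41/157 = 17.4968
  Control, Disagree: 67×56/157 = 23.8981
  Treatment, Agree: 90×60/157 = 34.3949
  Treatment, Neutral: 90×41/157 = 23.5032
  Treatment, Disagree: 90×56/157 = 32.1019
Contributions (O − E)²/E:
  (27 − 25.6051)²/25.6051 = 0.0760
  (19 − 17.4968)²/17.4968 = 0.1291
  (21 − 23.8981)²/23.8981 = 0.3514
  (33 − 34.3949)²/34.3949 = 0.0566
  (22 − 23.5032)²/23.5032 = 0.0961
  (35 − 32.1019)²/32.1019 = 0.2616
χ² = 0.0760 + 0.1291 + 0.3514 + 0.0566 + 0.0961 + 0.2616 = 0.971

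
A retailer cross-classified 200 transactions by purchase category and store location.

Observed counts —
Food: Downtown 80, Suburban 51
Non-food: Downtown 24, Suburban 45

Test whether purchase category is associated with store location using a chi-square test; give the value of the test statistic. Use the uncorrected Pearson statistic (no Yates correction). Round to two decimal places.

Row totals: 131, 69. Column totals: 104, 96. Grand total N = 200.
Expected counts (row total × column total / N):
  Food, Downtown: 131×104/200 = 68.120
  Food, Suburban: 131×96/200 = 62.880
  Non-food, Downtown: 69×104/200 = 35.880
  Non-food, Suburban: 69×96/200 = 33.120
Contributions (O − E)²/E:
  (80 − 68.120)²/68.120 = 2.0718
  (51 − 62.880)²/62.880 = 2.2445
  (24 − 35.880)²/35.880 = 3.9335
  (45 − 33.120)²/33.120 = 4.2613
χ² = 2.0718 + 2.2445 + 3.9335 + 4.2613 = 12.51

12.51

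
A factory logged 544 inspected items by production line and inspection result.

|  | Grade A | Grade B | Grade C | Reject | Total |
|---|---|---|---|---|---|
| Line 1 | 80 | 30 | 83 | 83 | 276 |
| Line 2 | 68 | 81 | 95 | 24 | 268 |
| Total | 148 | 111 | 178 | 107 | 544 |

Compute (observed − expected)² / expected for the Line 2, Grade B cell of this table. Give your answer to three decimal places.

Row total (Line 2) = 268; column total (Grade B) = 111; N = 544.
Expected count E = 268 × 111 / 544 = 54.6838.
Contribution = (O − E)²/E = (81 − 54.6838)² / 54.6838 = 12.664.

12.664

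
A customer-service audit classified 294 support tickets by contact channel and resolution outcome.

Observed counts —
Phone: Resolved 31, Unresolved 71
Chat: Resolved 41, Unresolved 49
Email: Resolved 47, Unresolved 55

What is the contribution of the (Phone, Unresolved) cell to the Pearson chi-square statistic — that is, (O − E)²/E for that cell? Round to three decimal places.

1.743

Row total (Phone) = 102; column total (Unresolved) = 175; N = 294.
Expected count E = 102 × 175 / 294 = 60.7143.
Contribution = (O − E)²/E = (71 − 60.7143)² / 60.7143 = 1.743.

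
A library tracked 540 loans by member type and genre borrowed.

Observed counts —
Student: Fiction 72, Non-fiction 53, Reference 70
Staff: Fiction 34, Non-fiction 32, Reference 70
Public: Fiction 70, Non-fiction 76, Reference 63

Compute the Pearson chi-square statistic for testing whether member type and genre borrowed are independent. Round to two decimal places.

19.04

Row totals: 195, 136, 209. Column totals: 176, 161, 203. Grand total N = 540.
Expected counts (row total × column total / N):
  Student, Fiction: 195×176/540 = 63.5556
  Student, Non-fiction: 195×161/540 = 58.1389
  Student, Reference: 195×203/540 = 73.3056
  Staff, Fiction: 136×176/540 = 44.3259
  Staff, Non-fiction: 136×161/540 = 40.5481
  Staff, Reference: 136×203/540 = 51.1259
  Public, Fiction: 209×176/540 = 68.1185
  Public, Non-fiction: 209×161/540 = 62.3130
  Public, Reference: 209×203/540 = 78.5685
Contributions (O − E)²/E:
  (72 − 63.5556)²/63.5556 = 1.1220
  (53 − 58.1389)²/58.1389 = 0.4542
  (70 − 73.3056)²/73.3056 = 0.1491
  (34 − 44.3259)²/44.3259 = 2.4055
  (32 − 40.5481)²/40.5481 = 1.8021
  (70 − 51.1259)²/51.1259 = 6.9677
  (70 − 68.1185)²/68.1185 = 0.0520
  (76 − 62.3130)²/62.3130 = 3.0063
  (63 − 78.5685)²/78.5685 = 3.0849
χ² = 1.1220 + 0.4542 + 0.1491 + 2.4055 + 1.8021 + 6.9677 + 0.0520 + 3.0063 + 3.0849 = 19.04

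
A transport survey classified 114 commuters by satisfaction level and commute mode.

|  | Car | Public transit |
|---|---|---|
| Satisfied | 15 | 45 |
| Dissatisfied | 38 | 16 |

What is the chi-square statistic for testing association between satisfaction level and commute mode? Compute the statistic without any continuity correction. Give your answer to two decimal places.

23.52

Row totals: 60, 54. Column totals: 53, 61. Grand total N = 114.
Expected counts (row total × column total / N):
  Satisfied, Car: 60×53/114 = 27.895
  Satisfied, Public transit: 60×61/114 = 32.105
  Dissatisfied, Car: 54×53/114 = 25.105
  Dissatisfied, Public transit: 54×61/114 = 28.895
Contributions (O − E)²/E:
  (15 − 27.895)²/27.895 = 5.9610
  (45 − 32.105)²/32.105 = 5.1793
  (38 − 25.105)²/25.105 = 6.6234
  (16 − 28.895)²/28.895 = 5.7547
χ² = 5.9610 + 5.1793 + 6.6234 + 5.7547 = 23.52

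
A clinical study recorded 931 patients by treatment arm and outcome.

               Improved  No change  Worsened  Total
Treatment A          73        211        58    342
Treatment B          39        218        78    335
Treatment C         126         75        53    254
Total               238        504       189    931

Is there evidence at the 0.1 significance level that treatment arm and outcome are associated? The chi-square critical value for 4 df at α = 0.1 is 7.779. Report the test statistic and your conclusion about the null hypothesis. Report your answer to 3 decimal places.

Grand total N = 931.
Expected counts (row total × column total / N):
  Treatment A, Improved: 342×238/931 = 87.4286
  Treatment A, No change: 342×504/931 = 185.1429
  Treatment A, Worsened: 342×189/931 = 69.4286
  Treatment B, Improved: 335×238/931 = 85.6391
  Treatment B, No change: 335×504/931 = 181.3534
  Treatment B, Worsened: 335×189/931 = 68.0075
  Treatment C, Improved: 254×238/931 = 64.9323
  Treatment C, No change: 254×504/931 = 137.5038
  Treatment C, Worsened: 254×189/931 = 51.5639
Contributions (O − E)²/E:
  (73 − 87.4286)²/87.4286 = 2.3812
  (211 − 185.1429)²/185.1429 = 3.6112
  (58 − 69.4286)²/69.4286 = 1.8813
  (39 − 85.6391)²/85.6391 = 25.3997
  (218 − 181.3534)²/181.3534 = 7.4053
  (78 − 68.0075)²/68.0075 = 1.4682
  (126 − 64.9323)²/64.9323 = 57.4331
  (75 − 137.5038)²/137.5038 = 28.4118
  (53 − 51.5639)²/51.5639 = 0.0400
χ² = 2.3812 + 3.6112 + 1.8813 + 25.3997 + 7.4053 + 1.4682 + 57.4331 + 28.4118 + 0.0400 = 128.032
df = (3−1)(3−1) = 4. Since 128.032 > 7.779, reject the null hypothesis of independence at α = 0.1.

128.032; reject H₀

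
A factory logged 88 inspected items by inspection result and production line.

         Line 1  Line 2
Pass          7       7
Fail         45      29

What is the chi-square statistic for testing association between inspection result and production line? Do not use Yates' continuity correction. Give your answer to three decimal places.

Row totals: 14, 74. Column totals: 52, 36. Grand total N = 88.
Expected counts (row total × column total / N):
  Pass, Line 1: 14×52/88 = 8.2727
  Pass, Line 2: 14×36/88 = 5.7273
  Fail, Line 1: 74×52/88 = 43.7273
  Fail, Line 2: 74×36/88 = 30.2727
Contributions (O − E)²/E:
  (7 − 8.2727)²/8.2727 = 0.1958
  (7 − 5.7273)²/5.7273 = 0.2828
  (45 − 43.7273)²/43.7273 = 0.0370
  (29 − 30.2727)²/30.2727 = 0.0535
χ² = 0.1958 + 0.2828 + 0.0370 + 0.0535 = 0.569

0.569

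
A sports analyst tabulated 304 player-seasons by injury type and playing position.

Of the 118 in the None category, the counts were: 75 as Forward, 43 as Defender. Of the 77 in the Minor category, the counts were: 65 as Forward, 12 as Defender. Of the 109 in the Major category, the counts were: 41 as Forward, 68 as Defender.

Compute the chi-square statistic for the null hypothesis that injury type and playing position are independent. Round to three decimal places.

42.321

Row totals: 118, 77, 109. Column totals: 181, 123. Grand total N = 304.
Expected counts (row total × column total / N):
  None, Forward: 118×181/304 = 70.2566
  None, Defender: 118×123/304 = 47.7434
  Minor, Forward: 77×181/304 = 45.8454
  Minor, Defender: 77×123/304 = 31.1546
  Major, Forward: 109×181/304 = 64.8980
  Major, Defender: 109×123/304 = 44.1020
Contributions (O − E)²/E:
  (75 − 70.2566)²/70.2566 = 0.3203
  (43 − 47.7434)²/47.7434 = 0.4713
  (65 − 45.8454)²/45.8454 = 8.0030
  (12 − 31.1546)²/31.1546 = 11.7767
  (41 − 64.8980)²/64.8980 = 8.8002
  (68 − 44.1020)²/44.1020 = 12.9499
χ² = 0.3203 + 0.4713 + 8.0030 + 11.7767 + 8.8002 + 12.9499 = 42.321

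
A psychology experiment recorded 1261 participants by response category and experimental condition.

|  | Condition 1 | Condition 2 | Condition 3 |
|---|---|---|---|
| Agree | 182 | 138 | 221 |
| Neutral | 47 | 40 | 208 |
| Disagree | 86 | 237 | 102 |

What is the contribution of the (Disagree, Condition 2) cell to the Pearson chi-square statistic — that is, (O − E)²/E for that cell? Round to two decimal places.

67.45

Row total (Disagree) = 425; column total (Condition 2) = 415; N = 1261.
Expected count E = 425 × 415 / 1261 = 139.869.
Contribution = (O − E)²/E = (237 − 139.869)² / 139.869 = 67.45.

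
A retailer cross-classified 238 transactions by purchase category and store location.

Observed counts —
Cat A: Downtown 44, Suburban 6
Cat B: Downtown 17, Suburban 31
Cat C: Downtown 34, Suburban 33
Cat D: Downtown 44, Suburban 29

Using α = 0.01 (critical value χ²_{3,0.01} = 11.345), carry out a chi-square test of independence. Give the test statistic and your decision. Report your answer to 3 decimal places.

30.191; reject H₀

Row totals: 50, 48, 67, 73. Column totals: 139, 99. Grand total N = 238.
Expected counts (row total × column total / N):
  Cat A, Downtown: 50×139/238 = 29.2017
  Cat A, Suburban: 50×99/238 = 20.7983
  Cat B, Downtown: 48×139/238 = 28.0336
  Cat B, Suburban: 48×99/238 = 19.9664
  Cat C, Downtown: 67×139/238 = 39.1303
  Cat C, Suburban: 67×99/238 = 27.8697
  Cat D, Downtown: 73×139/238 = 42.6345
  Cat D, Suburban: 73×99/238 = 30.3655
Contributions (O − E)²/E:
  (44 − 29.2017)²/29.2017 = 7.4992
  (6 − 20.7983)²/20.7983 = 10.5292
  (17 − 28.0336)²/28.0336 = 4.3427
  (31 − 19.9664)²/19.9664 = 6.0973
  (34 − 39.1303)²/39.1303 = 0.6726
  (33 − 27.8697)²/27.8697 = 0.9444
  (44 − 42.6345)²/42.6345 = 0.0437
  (29 − 30.3655)²/30.3655 = 0.0614
χ² = 7.4992 + 10.5292 + 4.3427 + 6.0973 + 0.6726 + 0.9444 + 0.0437 + 0.0614 = 30.191
df = (4−1)(2−1) = 3. Since 30.191 > 11.345, reject the null hypothesis of independence at α = 0.01.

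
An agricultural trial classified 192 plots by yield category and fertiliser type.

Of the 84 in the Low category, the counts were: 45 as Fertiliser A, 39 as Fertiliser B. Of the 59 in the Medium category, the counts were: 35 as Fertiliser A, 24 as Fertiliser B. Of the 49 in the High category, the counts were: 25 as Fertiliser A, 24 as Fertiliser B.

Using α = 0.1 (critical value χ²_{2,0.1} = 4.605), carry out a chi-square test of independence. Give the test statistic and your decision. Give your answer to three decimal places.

0.820; fail to reject H₀

Row totals: 84, 59, 49. Column totals: 105, 87. Grand total N = 192.
Expected counts (row total × column total / N):
  Low, Fertiliser A: 84×105/192 = 45.9375
  Low, Fertiliser B: 84×87/192 = 38.0625
  Medium, Fertiliser A: 59×105/192 = 32.2656
  Medium, Fertiliser B: 59×87/192 = 26.7344
  High, Fertiliser A: 49×105/192 = 26.7969
  High, Fertiliser B: 49×87/192 = 22.2031
Contributions (O − E)²/E:
  (45 − 45.9375)²/45.9375 = 0.0191
  (39 − 38.0625)²/38.0625 = 0.0231
  (35 − 32.2656)²/32.2656 = 0.2317
  (24 − 26.7344)²/26.7344 = 0.2797
  (25 − 26.7969)²/26.7969 = 0.1205
  (24 − 22.2031)²/22.2031 = 0.1454
χ² = 0.0191 + 0.0231 + 0.2317 + 0.2797 + 0.1205 + 0.1454 = 0.820
df = (3−1)(2−1) = 2. Since 0.820 < 4.605, fail to reject the null hypothesis of independence at α = 0.1.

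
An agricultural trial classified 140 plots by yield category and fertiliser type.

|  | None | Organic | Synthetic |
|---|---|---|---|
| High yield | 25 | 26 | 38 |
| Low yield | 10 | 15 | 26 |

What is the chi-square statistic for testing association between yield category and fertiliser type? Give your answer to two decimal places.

1.42

Row totals: 89, 51. Column totals: 35, 41, 64. Grand total N = 140.
Expected counts (row total × column total / N):
  High yield, None: 89×35/140 = 22.250
  High yield, Organic: 89×41/140 = 26.064
  High yield, Synthetic: 89×64/140 = 40.686
  Low yield, None: 51×35/140 = 12.750
  Low yield, Organic: 51×41/140 = 14.936
  Low yield, Synthetic: 51×64/140 = 23.314
Contributions (O − E)²/E:
  (25 − 22.250)²/22.250 = 0.3399
  (26 − 26.064)²/26.064 = 0.0002
  (38 − 40.686)²/40.686 = 0.1773
  (10 − 12.750)²/12.750 = 0.5931
  (15 − 14.936)²/14.936 = 0.0003
  (26 − 23.314)²/23.314 = 0.3095
χ² = 0.3399 + 0.0002 + 0.1773 + 0.5931 + 0.0003 + 0.3095 = 1.42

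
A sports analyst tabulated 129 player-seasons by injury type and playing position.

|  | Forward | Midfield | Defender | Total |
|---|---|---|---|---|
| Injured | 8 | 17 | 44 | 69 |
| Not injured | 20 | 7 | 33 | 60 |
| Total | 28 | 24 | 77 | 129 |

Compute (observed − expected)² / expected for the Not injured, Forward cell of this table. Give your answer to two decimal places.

Row total (Not injured) = 60; column total (Forward) = 28; N = 129.
Expected count E = 60 × 28 / 129 = 13.023.
Contribution = (O − E)²/E = (20 − 13.023)² / 13.023 = 3.74.

3.74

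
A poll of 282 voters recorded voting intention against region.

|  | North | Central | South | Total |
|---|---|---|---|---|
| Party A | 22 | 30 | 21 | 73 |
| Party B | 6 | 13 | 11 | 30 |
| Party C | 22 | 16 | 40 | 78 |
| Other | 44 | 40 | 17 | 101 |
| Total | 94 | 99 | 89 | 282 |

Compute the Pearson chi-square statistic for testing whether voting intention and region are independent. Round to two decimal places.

29.23

Grand total N = 282.
Expected counts (row total × column total / N):
  Party A, North: 73×94/282 = 24.333
  Party A, Central: 73×99/282 = 25.628
  Party A, South: 73×89/282 = 23.039
  Party B, North: 30×94/282 = 10.000
  Party B, Central: 30×99/282 = 10.532
  Party B, South: 30×89/282 = 9.468
  Party C, North: 78×94/282 = 26.000
  Party C, Central: 78×99/282 = 27.383
  Party C, South: 78×89/282 = 24.617
  Other, North: 101×94/282 = 33.667
  Other, Central: 101×99/282 = 35.457
  Other, South: 101×89/282 = 31.876
Contributions (O − E)²/E:
  (22 − 24.333)²/24.333 = 0.2237
  (30 − 25.628)²/25.628 = 0.7458
  (21 − 23.039)²/23.039 = 0.1805
  (6 − 10.000)²/10.000 = 1.6000
  (13 − 10.532)²/10.532 = 0.5783
  (11 − 9.468)²/9.468 = 0.2479
  (22 − 26.000)²/26.000 = 0.6154
  (16 − 27.383)²/27.383 = 4.7319
  (40 − 24.617)²/24.617 = 9.6127
  (44 − 33.667)²/33.667 = 3.1714
  (40 − 35.457)²/35.457 = 0.5821
  (17 − 31.876)²/31.876 = 6.9424
χ² = 0.2237 + 0.7458 + 0.1805 + 1.6000 + 0.5783 + 0.2479 + 0.6154 + 4.7319 + 9.6127 + 3.1714 + 0.5821 + 6.9424 = 29.23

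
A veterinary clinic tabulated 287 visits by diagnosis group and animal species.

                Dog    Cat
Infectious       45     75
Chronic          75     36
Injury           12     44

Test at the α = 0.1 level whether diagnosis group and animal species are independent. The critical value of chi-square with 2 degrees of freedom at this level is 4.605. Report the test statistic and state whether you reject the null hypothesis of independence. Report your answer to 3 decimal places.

Row totals: 120, 111, 56. Column totals: 132, 155. Grand total N = 287.
Expected counts (row total × column total / N):
  Infectious, Dog: 120×132/287 = 55.19164
  Infectious, Cat: 120×155/287 = 64.80836
  Chronic, Dog: 111×132/287 = 51.05226
  Chronic, Cat: 111×155/287 = 59.94774
  Injury, Dog: 56×132/287 = 25.75610
  Injury, Cat: 56×155/287 = 30.24390
Contributions (O − E)²/E:
  (45 − 55.19164)²/55.19164 = 1.8820
  (75 − 64.80836)²/64.80836 = 1.6027
  (75 − 51.05226)²/51.05226 = 11.2335
  (36 − 59.94774)²/59.94774 = 9.5666
  (12 − 25.75610)²/25.75610 = 7.3470
  (44 − 30.24390)²/30.24390 = 6.2568
χ² = 1.8820 + 1.6027 + 11.2335 + 9.5666 + 7.3470 + 6.2568 = 37.889
df = (3−1)(2−1) = 2. Since 37.889 > 4.605, reject the null hypothesis of independence at α = 0.1.

37.889; reject H₀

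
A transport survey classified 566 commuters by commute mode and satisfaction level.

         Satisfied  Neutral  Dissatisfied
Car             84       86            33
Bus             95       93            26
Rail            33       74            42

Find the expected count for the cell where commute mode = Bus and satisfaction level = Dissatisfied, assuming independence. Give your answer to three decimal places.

38.187

Row total (Bus) = 214; column total (Dissatisfied) = 101; grand total N = 566.
Expected count = (row total × column total) / N = 214 × 101 / 566 = 38.187.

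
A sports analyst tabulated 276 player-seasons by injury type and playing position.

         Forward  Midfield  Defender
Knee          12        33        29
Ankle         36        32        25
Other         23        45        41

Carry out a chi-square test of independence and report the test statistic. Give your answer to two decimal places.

13.11

Row totals: 74, 93, 109. Column totals: 71, 110, 95. Grand total N = 276.
Expected counts (row total × column total / N):
  Knee, Forward: 74×71/276 = 19.036
  Knee, Midfield: 74×110/276 = 29.493
  Knee, Defender: 74×95/276 = 25.471
  Ankle, Forward: 93×71/276 = 23.924
  Ankle, Midfield: 93×110/276 = 37.065
  Ankle, Defender: 93×95/276 = 32.011
  Other, Forward: 109×71/276 = 28.040
  Other, Midfield: 109×110/276 = 43.442
  Other, Defender: 109×95/276 = 37.518
Contributions (O − E)²/E:
  (12 − 19.036)²/19.036 = 2.6006
  (33 − 29.493)²/29.493 = 0.4170
  (29 − 25.471)²/25.471 = 0.4889
  (36 − 23.924)²/23.924 = 6.0955
  (32 − 37.065)²/37.065 = 0.6921
  (25 − 32.011)²/32.011 = 1.5355
  (23 − 28.040)²/28.040 = 0.9059
  (45 − 43.442)²/43.442 = 0.0559
  (41 − 37.518)²/37.518 = 0.3232
χ² = 2.6006 + 0.4170 + 0.4889 + 6.0955 + 0.6921 + 1.5355 + 0.9059 + 0.0559 + 0.3232 = 13.11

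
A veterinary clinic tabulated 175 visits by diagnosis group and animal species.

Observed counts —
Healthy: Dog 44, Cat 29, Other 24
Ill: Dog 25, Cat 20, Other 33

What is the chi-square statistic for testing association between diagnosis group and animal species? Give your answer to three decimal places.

Row totals: 97, 78. Column totals: 69, 49, 57. Grand total N = 175.
Expected counts (row total × column total / N):
  Healthy, Dog: 97×69/175 = 38.2457
  Healthy, Cat: 97×49/175 = 27.1600
  Healthy, Other: 97×57/175 = 31.5943
  Ill, Dog: 78×69/175 = 30.7543
  Ill, Cat: 78×49/175 = 21.8400
  Ill, Other: 78×57/175 = 25.4057
Contributions (O − E)²/E:
  (44 − 38.2457)²/38.2457 = 0.8658
  (29 − 27.1600)²/27.1600 = 0.1247
  (24 − 31.5943)²/31.5943 = 1.8254
  (25 − 30.7543)²/30.7543 = 1.0767
  (20 − 21.8400)²/21.8400 = 0.1550
  (33 − 25.4057)²/25.4057 = 2.2701
χ² = 0.8658 + 0.1247 + 1.8254 + 1.0767 + 0.1550 + 2.2701 = 6.318

6.318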